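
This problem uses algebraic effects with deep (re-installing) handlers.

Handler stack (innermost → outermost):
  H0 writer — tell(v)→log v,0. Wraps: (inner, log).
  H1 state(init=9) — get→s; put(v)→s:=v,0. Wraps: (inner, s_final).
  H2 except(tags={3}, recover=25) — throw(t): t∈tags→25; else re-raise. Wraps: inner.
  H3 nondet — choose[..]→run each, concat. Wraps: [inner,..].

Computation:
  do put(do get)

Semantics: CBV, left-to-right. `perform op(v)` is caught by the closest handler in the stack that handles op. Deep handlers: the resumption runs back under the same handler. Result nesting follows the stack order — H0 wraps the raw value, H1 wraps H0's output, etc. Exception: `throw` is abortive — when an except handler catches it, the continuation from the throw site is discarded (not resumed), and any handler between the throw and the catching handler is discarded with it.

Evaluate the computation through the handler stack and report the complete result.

Step-by-step:
get @ H1 ⇒ 9
put(9) @ H1 ⇒ s:=9
H0 returns (0, ())
H1 returns ((0, ()), 9)
H2 returns ((0, ()), 9)
H3 returns [((0, ()), 9)]
= [((0, ()), 9)]

Answer: [((0, ()), 9)]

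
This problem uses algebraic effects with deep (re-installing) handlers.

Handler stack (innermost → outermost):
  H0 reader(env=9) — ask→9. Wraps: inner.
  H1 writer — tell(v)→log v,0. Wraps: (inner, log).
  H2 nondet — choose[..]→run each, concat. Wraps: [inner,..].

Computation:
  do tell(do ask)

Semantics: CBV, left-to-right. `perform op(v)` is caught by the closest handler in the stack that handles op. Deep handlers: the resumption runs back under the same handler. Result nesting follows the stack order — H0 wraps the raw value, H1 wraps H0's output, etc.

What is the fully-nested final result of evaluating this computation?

Step-by-step:
ask @ H0 ⇒ 9
tell(9) @ H1 ⇒ log+=9
H0 returns 0
H1 returns (0, (9))
H2 returns [(0, (9))]
= [(0, (9))]

Answer: [(0, (9))]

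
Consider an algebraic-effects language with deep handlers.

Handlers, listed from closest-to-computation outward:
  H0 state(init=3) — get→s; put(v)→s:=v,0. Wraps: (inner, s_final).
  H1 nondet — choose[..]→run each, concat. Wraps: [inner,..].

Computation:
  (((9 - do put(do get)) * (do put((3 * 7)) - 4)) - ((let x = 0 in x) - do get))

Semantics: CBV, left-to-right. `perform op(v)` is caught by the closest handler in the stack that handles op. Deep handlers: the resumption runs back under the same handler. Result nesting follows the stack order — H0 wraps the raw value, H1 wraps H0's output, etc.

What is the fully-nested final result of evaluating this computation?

Answer: [(-15, 21)]

Evaluation trace:
get @ H0 ⇒ 3
put(3) @ H0 ⇒ s:=3
put(21) @ H0 ⇒ s:=21
get @ H0 ⇒ 21
H0 returns (-15, 21)
H1 returns [(-15, 21)]
= [(-15, 21)]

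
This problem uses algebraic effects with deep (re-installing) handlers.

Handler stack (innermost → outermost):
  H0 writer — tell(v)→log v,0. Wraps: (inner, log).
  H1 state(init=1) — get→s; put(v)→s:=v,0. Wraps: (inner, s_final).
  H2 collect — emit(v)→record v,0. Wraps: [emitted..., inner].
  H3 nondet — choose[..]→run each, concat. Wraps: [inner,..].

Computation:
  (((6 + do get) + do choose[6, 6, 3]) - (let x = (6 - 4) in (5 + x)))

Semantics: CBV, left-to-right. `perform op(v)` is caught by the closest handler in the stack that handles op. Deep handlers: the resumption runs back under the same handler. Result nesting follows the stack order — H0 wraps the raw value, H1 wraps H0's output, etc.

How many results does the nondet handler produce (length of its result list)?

Answer: 3

Evaluation trace:
get @ H1 ⇒ 1
choose[6, 6, 3] @ H3
  branch[0] choose=6:
    H0 returns (6, ())
    H1 returns ((6, ()), 1)
    H2 returns [((6, ()), 1)]
    H3 returns [[((6, ()), 1)]]
  branch[1] choose=6:
    H0 returns (6, ())
    H1 returns ((6, ()), 1)
    H2 returns [((6, ()), 1)]
    H3 returns [[((6, ()), 1)]]
  branch[2] choose=3:
    H0 returns (3, ())
    H1 returns ((3, ()), 1)
    H2 returns [((3, ()), 1)]
    H3 returns [[((3, ()), 1)]]
= [[((6, ()), 1)], [((6, ()), 1)], [((3, ()), 1)]]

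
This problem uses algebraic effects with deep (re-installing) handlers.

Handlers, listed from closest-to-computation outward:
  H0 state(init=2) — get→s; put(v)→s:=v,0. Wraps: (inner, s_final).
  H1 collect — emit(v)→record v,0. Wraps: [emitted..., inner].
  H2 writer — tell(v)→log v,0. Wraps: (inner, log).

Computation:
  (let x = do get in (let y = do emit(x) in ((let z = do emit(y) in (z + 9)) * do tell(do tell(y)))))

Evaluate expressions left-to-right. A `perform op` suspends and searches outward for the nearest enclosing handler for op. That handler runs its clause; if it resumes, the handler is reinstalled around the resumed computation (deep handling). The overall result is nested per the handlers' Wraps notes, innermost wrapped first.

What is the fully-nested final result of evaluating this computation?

Answer: ([2, 0, (0, 2)], (0, 0))

Working:
get @ H0 ⇒ 2
emit(2) @ H1 ⇒ out+=2
emit(0) @ H1 ⇒ out+=0
tell(0) @ H2 ⇒ log+=0
tell(0) @ H2 ⇒ log+=0
H0 returns (0, 2)
H1 returns [2, 0, (0, 2)]
H2 returns ([2, 0, (0, 2)], (0, 0))
= ([2, 0, (0, 2)], (0, 0))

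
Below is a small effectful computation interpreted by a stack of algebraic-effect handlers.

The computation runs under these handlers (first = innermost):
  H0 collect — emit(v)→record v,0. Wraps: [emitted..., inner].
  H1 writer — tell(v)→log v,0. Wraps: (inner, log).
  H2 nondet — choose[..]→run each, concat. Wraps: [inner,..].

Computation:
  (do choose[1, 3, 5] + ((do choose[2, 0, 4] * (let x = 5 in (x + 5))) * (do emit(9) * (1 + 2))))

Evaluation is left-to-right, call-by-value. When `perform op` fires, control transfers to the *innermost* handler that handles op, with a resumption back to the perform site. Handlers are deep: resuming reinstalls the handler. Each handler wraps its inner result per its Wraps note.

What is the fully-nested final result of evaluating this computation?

Answer: [([9, 1], ()), ([9, 1], ()), ([9, 1], ()), ([9, 3], ()), ([9, 3], ()), ([9, 3], ()), ([9, 5], ()), ([9, 5], ()), ([9, 5], ())]

Evaluation trace:
choose[1, 3, 5] @ H2
  branch[0] choose=1:
    choose[2, 0, 4] @ H2
      branch[0] choose=2:
        emit(9) @ H0 ⇒ out+=9
        H0 returns [9, 1]
        H1 returns ([9, 1], ())
        H2 returns [([9, 1], ())]
      branch[1] choose=0:
        emit(9) @ H0 ⇒ out+=9
        H0 returns [9, 1]
        H1 returns ([9, 1], ())
        H2 returns [([9, 1], ())]
      branch[2] choose=4:
        emit(9) @ H0 ⇒ out+=9
        H0 returns [9, 1]
        H1 returns ([9, 1], ())
        H2 returns [([9, 1], ())]
  branch[1] choose=3:
    choose[2, 0, 4] @ H2
      branch[0] choose=2:
        emit(9) @ H0 ⇒ out+=9
        H0 returns [9, 3]
        H1 returns ([9, 3], ())
        H2 returns [([9, 3], ())]
      branch[1] choose=0:
        emit(9) @ H0 ⇒ out+=9
        H0 returns [9, 3]
        H1 returns ([9, 3], ())
        H2 returns [([9, 3], ())]
      branch[2] choose=4:
        emit(9) @ H0 ⇒ out+=9
        H0 returns [9, 3]
        H1 returns ([9, 3], ())
        H2 returns [([9, 3], ())]
  branch[2] choose=5:
    choose[2, 0, 4] @ H2
      branch[0] choose=2:
        emit(9) @ H0 ⇒ out+=9
        H0 returns [9, 5]
        H1 returns ([9, 5], ())
        H2 returns [([9, 5], ())]
      branch[1] choose=0:
        emit(9) @ H0 ⇒ out+=9
        H0 returns [9, 5]
        H1 returns ([9, 5], ())
        H2 returns [([9, 5], ())]
      branch[2] choose=4:
        emit(9) @ H0 ⇒ out+=9
        H0 returns [9, 5]
        H1 returns ([9, 5], ())
        H2 returns [([9, 5], ())]
= [([9, 1], ()), ([9, 1], ()), ([9, 1], ()), ([9, 3], ()), ([9, 3], ()), ([9, 3], ()), ([9, 5], ()), ([9, 5], ()), ([9, 5], ())]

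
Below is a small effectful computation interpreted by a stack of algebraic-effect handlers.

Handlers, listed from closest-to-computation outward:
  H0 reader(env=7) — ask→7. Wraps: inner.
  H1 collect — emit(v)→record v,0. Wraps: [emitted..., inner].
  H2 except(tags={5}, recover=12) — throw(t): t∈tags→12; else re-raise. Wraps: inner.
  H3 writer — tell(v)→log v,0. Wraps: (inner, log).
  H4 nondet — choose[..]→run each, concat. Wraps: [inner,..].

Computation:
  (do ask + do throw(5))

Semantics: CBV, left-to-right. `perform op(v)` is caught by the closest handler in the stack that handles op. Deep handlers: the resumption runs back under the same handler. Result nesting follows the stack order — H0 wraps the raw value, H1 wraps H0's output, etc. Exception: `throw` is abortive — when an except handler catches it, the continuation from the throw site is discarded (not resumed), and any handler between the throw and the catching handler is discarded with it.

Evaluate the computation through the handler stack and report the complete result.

Answer: [(12, ())]

Working:
ask @ H0 ⇒ 7
throw(5) @ H2 caught ⇒ 12
H3 returns (12, ())
H4 returns [(12, ())]
= [(12, ())]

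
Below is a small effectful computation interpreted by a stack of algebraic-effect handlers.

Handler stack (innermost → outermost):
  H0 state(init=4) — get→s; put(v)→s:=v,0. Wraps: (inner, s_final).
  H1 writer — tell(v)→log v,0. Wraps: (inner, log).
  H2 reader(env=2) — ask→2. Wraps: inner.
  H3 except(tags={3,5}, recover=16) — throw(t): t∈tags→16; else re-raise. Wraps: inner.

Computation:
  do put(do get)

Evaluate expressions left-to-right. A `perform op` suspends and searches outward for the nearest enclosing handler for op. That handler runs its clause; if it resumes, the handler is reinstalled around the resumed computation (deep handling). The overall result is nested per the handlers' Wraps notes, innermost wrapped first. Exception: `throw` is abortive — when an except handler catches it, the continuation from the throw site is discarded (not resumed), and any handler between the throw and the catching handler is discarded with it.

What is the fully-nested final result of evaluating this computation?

Step-by-step:
get @ H0 ⇒ 4
put(4) @ H0 ⇒ s:=4
H0 returns (0, 4)
H1 returns ((0, 4), ())
H2 returns ((0, 4), ())
H3 returns ((0, 4), ())
= ((0, 4), ())

Answer: ((0, 4), ())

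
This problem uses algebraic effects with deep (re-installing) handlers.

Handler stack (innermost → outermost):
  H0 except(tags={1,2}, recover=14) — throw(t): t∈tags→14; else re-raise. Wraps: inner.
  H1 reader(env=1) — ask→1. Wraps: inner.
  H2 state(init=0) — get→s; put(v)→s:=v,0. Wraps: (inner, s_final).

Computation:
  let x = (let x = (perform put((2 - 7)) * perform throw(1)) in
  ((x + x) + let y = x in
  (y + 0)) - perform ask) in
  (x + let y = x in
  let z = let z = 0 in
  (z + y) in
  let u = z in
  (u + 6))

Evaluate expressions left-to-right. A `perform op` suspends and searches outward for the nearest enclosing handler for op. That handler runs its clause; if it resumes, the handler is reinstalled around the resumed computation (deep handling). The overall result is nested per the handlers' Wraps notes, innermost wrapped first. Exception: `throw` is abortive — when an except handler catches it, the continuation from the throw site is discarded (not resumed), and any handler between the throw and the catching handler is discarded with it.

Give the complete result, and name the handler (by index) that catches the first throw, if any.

Answer: (14, -5) ; first throw caught by: H0

Working:
put(-5) @ H2 ⇒ s:=-5
throw(1) @ H0 caught ⇒ 14
H1 returns 14
H2 returns (14, -5)
= (14, -5)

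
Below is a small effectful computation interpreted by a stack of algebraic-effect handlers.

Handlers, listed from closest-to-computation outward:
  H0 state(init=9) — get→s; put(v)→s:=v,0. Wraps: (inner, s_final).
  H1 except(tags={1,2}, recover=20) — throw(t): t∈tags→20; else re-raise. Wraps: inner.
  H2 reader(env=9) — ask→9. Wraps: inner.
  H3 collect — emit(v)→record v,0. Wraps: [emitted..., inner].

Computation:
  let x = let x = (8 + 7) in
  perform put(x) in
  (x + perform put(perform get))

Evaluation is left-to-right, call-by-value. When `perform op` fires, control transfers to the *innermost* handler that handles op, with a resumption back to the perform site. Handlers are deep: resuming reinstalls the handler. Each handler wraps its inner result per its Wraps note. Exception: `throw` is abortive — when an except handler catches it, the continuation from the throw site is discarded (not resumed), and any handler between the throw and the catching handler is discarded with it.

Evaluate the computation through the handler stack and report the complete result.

Answer: [(0, 15)]

Evaluation trace:
put(15) @ H0 ⇒ s:=15
get @ H0 ⇒ 15
put(15) @ H0 ⇒ s:=15
H0 returns (0, 15)
H1 returns (0, 15)
H2 returns (0, 15)
H3 returns [(0, 15)]
= [(0, 15)]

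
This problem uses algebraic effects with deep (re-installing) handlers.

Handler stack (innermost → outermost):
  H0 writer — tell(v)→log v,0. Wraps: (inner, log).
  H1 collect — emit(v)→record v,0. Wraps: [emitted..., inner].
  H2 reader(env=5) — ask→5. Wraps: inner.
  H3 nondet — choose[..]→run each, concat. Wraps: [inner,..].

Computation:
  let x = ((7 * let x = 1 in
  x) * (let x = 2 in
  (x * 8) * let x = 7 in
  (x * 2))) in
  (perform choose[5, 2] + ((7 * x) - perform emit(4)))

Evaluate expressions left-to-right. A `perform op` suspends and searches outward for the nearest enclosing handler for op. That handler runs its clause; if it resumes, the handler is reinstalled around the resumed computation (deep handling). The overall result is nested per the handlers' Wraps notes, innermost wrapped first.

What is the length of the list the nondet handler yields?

Answer: 2

Working:
choose[5, 2] @ H3
  branch[0] choose=5:
    emit(4) @ H1 ⇒ out+=4
    H0 returns (10981, ())
    H1 returns [4, (10981, ())]
    H2 returns [4, (10981, ())]
    H3 returns [[4, (10981, ())]]
  branch[1] choose=2:
    emit(4) @ H1 ⇒ out+=4
    H0 returns (10978, ())
    H1 returns [4, (10978, ())]
    H2 returns [4, (10978, ())]
    H3 returns [[4, (10978, ())]]
= [[4, (10981, ())], [4, (10978, ())]]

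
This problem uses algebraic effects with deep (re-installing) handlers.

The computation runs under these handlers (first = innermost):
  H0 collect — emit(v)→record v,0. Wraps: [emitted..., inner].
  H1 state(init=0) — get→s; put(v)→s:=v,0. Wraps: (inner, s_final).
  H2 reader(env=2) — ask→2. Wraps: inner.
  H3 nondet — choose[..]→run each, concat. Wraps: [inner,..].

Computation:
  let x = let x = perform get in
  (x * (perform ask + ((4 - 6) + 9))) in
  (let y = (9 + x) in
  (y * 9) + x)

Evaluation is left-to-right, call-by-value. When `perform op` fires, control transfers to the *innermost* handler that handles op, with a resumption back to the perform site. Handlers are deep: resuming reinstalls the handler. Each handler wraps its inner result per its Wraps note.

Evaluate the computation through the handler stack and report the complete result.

Answer: [([81], 0)]

Working:
get @ H1 ⇒ 0
ask @ H2 ⇒ 2
H0 returns [81]
H1 returns ([81], 0)
H2 returns ([81], 0)
H3 returns [([81], 0)]
= [([81], 0)]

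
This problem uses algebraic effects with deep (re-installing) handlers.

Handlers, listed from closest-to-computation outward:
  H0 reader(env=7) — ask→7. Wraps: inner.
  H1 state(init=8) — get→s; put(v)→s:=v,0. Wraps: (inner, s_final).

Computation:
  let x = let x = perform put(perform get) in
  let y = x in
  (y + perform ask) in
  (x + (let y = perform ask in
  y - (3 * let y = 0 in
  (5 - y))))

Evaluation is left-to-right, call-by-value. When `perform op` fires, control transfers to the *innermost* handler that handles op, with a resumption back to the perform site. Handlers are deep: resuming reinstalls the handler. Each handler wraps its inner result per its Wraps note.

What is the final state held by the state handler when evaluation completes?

Working:
get @ H1 ⇒ 8
put(8) @ H1 ⇒ s:=8
ask @ H0 ⇒ 7
ask @ H0 ⇒ 7
H0 returns -1
H1 returns (-1, 8)
= (-1, 8)

Answer: 8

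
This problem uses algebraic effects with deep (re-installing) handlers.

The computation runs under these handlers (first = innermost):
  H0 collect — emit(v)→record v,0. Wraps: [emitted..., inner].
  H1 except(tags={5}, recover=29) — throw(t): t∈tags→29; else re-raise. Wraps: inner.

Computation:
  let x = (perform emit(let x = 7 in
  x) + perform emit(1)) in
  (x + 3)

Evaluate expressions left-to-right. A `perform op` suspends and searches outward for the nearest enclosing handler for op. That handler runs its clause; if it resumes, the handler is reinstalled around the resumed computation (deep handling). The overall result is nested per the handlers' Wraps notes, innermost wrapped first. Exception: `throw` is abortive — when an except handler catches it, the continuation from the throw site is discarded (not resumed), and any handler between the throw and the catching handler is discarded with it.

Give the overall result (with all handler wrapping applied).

Answer: [7, 1, 3]

Working:
emit(7) @ H0 ⇒ out+=7
emit(1) @ H0 ⇒ out+=1
H0 returns [7, 1, 3]
H1 returns [7, 1, 3]
= [7, 1, 3]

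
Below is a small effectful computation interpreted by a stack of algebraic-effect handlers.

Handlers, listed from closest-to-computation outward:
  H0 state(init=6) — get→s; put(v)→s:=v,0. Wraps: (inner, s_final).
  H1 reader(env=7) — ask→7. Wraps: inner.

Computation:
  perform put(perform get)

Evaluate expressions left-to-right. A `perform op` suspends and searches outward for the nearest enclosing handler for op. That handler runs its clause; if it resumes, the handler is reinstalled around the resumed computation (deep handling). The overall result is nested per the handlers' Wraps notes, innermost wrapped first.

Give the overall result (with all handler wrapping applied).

Step-by-step:
get @ H0 ⇒ 6
put(6) @ H0 ⇒ s:=6
H0 returns (0, 6)
H1 returns (0, 6)
= (0, 6)

Answer: (0, 6)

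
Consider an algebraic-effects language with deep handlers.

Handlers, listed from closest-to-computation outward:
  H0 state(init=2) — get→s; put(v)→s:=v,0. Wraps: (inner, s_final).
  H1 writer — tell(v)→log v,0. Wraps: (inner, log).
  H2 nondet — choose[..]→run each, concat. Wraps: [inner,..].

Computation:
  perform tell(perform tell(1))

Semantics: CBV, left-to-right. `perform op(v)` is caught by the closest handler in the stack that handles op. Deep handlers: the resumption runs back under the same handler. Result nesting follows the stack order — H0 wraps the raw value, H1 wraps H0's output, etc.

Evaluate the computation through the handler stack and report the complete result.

Answer: [((0, 2), (1, 0))]

Working:
tell(1) @ H1 ⇒ log+=1
tell(0) @ H1 ⇒ log+=0
H0 returns (0, 2)
H1 returns ((0, 2), (1, 0))
H2 returns [((0, 2), (1, 0))]
= [((0, 2), (1, 0))]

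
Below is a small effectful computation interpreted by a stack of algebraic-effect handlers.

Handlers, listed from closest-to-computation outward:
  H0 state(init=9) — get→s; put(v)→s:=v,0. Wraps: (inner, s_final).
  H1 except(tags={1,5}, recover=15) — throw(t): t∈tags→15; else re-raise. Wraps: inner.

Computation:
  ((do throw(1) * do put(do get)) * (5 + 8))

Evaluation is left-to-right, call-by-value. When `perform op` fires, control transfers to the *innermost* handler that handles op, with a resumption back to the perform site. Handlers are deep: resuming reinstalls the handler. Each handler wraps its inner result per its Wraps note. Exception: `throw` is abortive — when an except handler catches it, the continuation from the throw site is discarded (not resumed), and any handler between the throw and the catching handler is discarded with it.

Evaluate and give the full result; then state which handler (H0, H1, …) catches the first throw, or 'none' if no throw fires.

Evaluation trace:
throw(1) @ H1 caught ⇒ 15
= 15

Answer: 15 ; first throw caught by: H1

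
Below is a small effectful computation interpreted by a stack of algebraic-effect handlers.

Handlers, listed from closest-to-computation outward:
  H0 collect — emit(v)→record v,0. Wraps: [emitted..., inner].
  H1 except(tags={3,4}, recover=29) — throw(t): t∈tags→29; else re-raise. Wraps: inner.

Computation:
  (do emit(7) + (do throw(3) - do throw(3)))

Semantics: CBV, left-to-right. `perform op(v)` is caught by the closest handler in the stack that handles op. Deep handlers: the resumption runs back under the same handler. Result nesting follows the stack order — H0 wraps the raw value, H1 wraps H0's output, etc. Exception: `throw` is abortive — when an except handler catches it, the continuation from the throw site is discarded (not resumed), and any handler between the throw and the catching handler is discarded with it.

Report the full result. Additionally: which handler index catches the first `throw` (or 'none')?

Answer: 29 ; first throw caught by: H1

Working:
emit(7) @ H0 ⇒ out+=7
throw(3) @ H1 caught ⇒ 29
= 29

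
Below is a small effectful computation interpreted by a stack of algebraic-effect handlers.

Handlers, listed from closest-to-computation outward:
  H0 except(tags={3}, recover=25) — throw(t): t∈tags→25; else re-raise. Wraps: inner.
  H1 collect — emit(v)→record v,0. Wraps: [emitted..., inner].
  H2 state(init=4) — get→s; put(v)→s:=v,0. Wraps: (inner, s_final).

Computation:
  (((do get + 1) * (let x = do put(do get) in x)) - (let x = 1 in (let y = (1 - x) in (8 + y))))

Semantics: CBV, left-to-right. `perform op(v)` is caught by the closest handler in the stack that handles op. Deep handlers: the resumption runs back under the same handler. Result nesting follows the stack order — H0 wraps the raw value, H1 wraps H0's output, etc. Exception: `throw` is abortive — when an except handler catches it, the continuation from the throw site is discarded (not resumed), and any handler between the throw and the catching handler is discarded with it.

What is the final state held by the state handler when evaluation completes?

Working:
get @ H2 ⇒ 4
get @ H2 ⇒ 4
put(4) @ H2 ⇒ s:=4
H0 returns -8
H1 returns [-8]
H2 returns ([-8], 4)
= ([-8], 4)

Answer: 4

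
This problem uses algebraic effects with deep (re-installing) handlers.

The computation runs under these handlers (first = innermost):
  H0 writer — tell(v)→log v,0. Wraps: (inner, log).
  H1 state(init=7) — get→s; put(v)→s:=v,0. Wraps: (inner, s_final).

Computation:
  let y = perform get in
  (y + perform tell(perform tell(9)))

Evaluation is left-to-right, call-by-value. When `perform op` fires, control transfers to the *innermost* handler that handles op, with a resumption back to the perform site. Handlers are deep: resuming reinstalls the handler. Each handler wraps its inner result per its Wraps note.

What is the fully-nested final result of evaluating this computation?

Answer: ((7, (9, 0)), 7)

Step-by-step:
get @ H1 ⇒ 7
tell(9) @ H0 ⇒ log+=9
tell(0) @ H0 ⇒ log+=0
H0 returns (7, (9, 0))
H1 returns ((7, (9, 0)), 7)
= ((7, (9, 0)), 7)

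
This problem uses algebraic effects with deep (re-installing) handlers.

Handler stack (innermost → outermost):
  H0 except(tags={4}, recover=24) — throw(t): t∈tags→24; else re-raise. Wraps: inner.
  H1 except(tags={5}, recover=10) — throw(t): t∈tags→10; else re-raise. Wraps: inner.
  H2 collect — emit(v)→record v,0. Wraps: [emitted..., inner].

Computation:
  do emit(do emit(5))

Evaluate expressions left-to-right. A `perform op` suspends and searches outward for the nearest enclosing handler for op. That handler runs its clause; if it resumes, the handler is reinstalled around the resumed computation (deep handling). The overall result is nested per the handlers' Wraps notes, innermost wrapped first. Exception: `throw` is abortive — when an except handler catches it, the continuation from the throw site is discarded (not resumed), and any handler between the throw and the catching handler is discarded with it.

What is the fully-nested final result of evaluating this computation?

Answer: [5, 0, 0]

Evaluation trace:
emit(5) @ H2 ⇒ out+=5
emit(0) @ H2 ⇒ out+=0
H0 returns 0
H1 returns 0
H2 returns [5, 0, 0]
= [5, 0, 0]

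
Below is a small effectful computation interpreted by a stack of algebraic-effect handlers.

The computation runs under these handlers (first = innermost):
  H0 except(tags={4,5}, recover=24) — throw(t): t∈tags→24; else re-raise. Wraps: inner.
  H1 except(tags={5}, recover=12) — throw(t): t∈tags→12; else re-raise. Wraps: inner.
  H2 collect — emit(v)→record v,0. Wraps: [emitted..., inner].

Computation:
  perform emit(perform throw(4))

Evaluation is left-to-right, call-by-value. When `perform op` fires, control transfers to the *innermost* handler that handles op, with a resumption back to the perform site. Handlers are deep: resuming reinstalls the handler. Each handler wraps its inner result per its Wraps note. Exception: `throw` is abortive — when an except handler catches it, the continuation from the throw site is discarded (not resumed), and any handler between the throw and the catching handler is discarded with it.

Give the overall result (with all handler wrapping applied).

Evaluation trace:
throw(4) @ H0 caught ⇒ 24
H1 returns 24
H2 returns [24]
= [24]

Answer: [24]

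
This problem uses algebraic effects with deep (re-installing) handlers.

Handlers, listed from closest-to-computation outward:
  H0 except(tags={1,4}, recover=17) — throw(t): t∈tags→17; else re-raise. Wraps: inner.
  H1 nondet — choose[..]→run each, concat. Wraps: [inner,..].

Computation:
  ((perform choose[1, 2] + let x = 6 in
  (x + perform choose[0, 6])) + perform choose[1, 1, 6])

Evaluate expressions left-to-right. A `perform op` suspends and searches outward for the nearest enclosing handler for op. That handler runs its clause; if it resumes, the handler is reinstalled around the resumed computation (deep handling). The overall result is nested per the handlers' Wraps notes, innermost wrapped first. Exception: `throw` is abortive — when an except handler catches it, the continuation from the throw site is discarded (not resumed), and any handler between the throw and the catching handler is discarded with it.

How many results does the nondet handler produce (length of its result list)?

Answer: 12

Evaluation trace:
choose[1, 2] @ H1
  branch[0] choose=1:
    choose[0, 6] @ H1
      branch[0] choose=0:
        choose[1, 1, 6] @ H1
          branch[0] choose=1:
            H0 returns 8
            H1 returns [8]
          branch[1] choose=1:
            H0 returns 8
            H1 returns [8]
          branch[2] choose=6:
            H0 returns 13
            H1 returns [13]
      branch[1] choose=6:
        choose[1, 1, 6] @ H1
          branch[0] choose=1:
            H0 returns 14
            H1 returns [14]
          branch[1] choose=1:
            H0 returns 14
            H1 returns [14]
          branch[2] choose=6:
            H0 returns 19
            H1 returns [19]
  branch[1] choose=2:
    choose[0, 6] @ H1
      branch[0] choose=0:
        choose[1, 1, 6] @ H1
          branch[0] choose=1:
            H0 returns 9
            H1 returns [9]
          branch[1] choose=1:
            H0 returns 9
            H1 returns [9]
          branch[2] choose=6:
            H0 returns 14
            H1 returns [14]
      branch[1] choose=6:
        choose[1, 1, 6] @ H1
          branch[0] choose=1:
            H0 returns 15
            H1 returns [15]
          branch[1] choose=1:
            H0 returns 15
            H1 returns [15]
          branch[2] choose=6:
            H0 returns 20
            H1 returns [20]
= [8, 8, 13, 14, 14, 19, 9, 9, 14, 15, 15, 20]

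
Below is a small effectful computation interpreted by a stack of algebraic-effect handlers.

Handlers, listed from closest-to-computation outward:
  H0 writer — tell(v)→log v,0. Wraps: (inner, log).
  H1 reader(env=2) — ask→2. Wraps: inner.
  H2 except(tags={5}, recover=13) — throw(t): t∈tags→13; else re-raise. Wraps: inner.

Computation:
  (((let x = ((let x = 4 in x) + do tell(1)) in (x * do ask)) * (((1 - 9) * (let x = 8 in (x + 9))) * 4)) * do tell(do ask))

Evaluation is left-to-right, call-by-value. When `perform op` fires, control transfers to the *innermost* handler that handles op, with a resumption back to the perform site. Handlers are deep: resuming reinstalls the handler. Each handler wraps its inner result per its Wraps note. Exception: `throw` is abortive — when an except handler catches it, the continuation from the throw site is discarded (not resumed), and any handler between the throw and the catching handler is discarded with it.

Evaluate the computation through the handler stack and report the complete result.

Working:
tell(1) @ H0 ⇒ log+=1
ask @ H1 ⇒ 2
ask @ H1 ⇒ 2
tell(2) @ H0 ⇒ log+=2
H0 returns (0, (1, 2))
H1 returns (0, (1, 2))
H2 returns (0, (1, 2))
= (0, (1, 2))

Answer: (0, (1, 2))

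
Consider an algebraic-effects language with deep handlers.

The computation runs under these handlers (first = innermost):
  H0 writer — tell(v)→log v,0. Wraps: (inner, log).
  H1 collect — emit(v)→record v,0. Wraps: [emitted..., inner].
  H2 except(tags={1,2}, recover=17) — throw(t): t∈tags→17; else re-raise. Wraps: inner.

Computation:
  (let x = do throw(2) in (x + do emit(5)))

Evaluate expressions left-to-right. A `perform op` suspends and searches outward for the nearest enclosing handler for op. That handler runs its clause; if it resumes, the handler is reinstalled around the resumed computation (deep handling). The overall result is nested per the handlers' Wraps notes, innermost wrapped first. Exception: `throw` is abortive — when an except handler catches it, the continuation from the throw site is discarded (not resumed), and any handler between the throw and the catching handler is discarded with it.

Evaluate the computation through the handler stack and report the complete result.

Step-by-step:
throw(2) @ H2 caught ⇒ 17
= 17

Answer: 17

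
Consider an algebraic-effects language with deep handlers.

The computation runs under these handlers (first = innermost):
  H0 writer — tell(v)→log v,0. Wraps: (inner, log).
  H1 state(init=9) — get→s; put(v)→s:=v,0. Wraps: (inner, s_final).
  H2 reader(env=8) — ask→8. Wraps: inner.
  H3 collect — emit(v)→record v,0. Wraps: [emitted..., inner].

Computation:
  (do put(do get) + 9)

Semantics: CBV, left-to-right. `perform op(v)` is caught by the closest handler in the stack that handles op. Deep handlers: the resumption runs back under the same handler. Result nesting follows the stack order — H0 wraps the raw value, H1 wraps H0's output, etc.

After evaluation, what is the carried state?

Answer: 9

Working:
get @ H1 ⇒ 9
put(9) @ H1 ⇒ s:=9
H0 returns (9, ())
H1 returns ((9, ()), 9)
H2 returns ((9, ()), 9)
H3 returns [((9, ()), 9)]
= [((9, ()), 9)]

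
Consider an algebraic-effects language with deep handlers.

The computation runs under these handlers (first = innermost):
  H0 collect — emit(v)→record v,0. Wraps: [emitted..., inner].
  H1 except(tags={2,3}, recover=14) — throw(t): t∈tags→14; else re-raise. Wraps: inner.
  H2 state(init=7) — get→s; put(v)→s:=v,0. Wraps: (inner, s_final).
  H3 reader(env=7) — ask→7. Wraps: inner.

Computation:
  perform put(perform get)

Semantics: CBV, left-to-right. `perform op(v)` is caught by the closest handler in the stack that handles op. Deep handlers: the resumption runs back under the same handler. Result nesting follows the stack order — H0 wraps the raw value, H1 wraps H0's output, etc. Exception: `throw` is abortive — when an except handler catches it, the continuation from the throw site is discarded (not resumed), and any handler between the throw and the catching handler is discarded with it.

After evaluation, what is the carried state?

Working:
get @ H2 ⇒ 7
put(7) @ H2 ⇒ s:=7
H0 returns [0]
H1 returns [0]
H2 returns ([0], 7)
H3 returns ([0], 7)
= ([0], 7)

Answer: 7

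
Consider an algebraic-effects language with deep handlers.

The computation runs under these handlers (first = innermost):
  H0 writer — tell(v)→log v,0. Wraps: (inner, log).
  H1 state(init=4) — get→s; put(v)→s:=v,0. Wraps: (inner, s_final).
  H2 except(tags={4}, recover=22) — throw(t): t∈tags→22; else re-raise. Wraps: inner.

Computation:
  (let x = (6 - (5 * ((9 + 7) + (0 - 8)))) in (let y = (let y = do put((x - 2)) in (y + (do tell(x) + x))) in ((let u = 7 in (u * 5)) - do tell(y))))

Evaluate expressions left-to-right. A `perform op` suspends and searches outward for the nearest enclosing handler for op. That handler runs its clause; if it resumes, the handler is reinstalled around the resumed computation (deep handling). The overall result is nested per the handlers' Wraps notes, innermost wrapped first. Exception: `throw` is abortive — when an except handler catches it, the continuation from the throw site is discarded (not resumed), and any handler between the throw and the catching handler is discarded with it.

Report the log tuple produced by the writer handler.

Evaluation trace:
put(-36) @ H1 ⇒ s:=-36
tell(-34) @ H0 ⇒ log+=-34
tell(-34) @ H0 ⇒ log+=-34
H0 returns (35, (-34, -34))
H1 returns ((35, (-34, -34)), -36)
H2 returns ((35, (-34, -34)), -36)
= ((35, (-34, -34)), -36)

Answer: (-34, -34)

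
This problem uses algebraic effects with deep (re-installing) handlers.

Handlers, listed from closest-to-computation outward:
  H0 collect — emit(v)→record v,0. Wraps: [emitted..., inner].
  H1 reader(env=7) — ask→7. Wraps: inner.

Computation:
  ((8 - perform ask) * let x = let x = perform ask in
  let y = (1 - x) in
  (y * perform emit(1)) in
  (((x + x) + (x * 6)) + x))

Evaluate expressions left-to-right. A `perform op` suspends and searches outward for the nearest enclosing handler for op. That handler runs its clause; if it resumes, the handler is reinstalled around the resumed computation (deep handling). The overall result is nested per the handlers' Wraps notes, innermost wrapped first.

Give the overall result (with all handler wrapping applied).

Answer: [1, 0]

Working:
ask @ H1 ⇒ 7
ask @ H1 ⇒ 7
emit(1) @ H0 ⇒ out+=1
H0 returns [1, 0]
H1 returns [1, 0]
= [1, 0]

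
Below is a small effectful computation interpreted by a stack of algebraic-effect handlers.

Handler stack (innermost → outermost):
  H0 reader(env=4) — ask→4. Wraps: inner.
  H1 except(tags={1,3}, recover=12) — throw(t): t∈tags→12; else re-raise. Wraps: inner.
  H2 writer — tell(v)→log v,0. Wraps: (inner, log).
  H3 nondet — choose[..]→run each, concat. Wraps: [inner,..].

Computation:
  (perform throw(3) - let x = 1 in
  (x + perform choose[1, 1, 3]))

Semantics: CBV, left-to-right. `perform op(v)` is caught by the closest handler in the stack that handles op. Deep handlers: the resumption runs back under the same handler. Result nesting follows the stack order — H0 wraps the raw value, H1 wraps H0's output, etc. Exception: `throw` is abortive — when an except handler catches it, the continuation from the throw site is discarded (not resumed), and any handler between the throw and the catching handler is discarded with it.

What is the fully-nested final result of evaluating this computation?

Answer: [(12, ())]

Step-by-step:
throw(3) @ H1 caught ⇒ 12
H2 returns (12, ())
H3 returns [(12, ())]
= [(12, ())]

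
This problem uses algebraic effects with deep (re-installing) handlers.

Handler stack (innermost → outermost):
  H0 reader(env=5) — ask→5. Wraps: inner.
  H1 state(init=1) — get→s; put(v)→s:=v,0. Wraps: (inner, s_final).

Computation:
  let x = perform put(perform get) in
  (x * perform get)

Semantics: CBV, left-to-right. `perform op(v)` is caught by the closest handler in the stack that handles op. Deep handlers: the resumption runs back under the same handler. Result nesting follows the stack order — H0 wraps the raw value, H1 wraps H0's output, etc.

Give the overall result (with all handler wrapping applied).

Working:
get @ H1 ⇒ 1
put(1) @ H1 ⇒ s:=1
get @ H1 ⇒ 1
H0 returns 0
H1 returns (0, 1)
= (0, 1)

Answer: (0, 1)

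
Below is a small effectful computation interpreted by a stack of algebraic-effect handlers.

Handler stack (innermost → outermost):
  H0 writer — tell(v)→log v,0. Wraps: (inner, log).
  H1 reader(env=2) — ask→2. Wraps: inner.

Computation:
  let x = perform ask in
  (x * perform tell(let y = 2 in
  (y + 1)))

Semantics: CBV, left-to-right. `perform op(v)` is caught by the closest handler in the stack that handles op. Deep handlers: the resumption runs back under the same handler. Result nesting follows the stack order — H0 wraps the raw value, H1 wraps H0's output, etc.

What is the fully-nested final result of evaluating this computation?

Step-by-step:
ask @ H1 ⇒ 2
tell(3) @ H0 ⇒ log+=3
H0 returns (0, (3))
H1 returns (0, (3))
= (0, (3))

Answer: (0, (3))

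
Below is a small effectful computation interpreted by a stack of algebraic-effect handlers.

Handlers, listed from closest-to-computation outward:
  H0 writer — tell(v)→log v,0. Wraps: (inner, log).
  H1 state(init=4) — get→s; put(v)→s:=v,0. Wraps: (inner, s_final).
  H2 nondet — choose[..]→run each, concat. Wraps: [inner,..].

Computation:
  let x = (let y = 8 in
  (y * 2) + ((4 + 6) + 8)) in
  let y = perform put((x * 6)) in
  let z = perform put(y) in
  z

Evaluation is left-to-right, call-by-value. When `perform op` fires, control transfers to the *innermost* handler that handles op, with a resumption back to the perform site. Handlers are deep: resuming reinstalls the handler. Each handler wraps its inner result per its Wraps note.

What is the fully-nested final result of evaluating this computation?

Answer: [((0, ()), 0)]

Evaluation trace:
put(204) @ H1 ⇒ s:=204
put(0) @ H1 ⇒ s:=0
H0 returns (0, ())
H1 returns ((0, ()), 0)
H2 returns [((0, ()), 0)]
= [((0, ()), 0)]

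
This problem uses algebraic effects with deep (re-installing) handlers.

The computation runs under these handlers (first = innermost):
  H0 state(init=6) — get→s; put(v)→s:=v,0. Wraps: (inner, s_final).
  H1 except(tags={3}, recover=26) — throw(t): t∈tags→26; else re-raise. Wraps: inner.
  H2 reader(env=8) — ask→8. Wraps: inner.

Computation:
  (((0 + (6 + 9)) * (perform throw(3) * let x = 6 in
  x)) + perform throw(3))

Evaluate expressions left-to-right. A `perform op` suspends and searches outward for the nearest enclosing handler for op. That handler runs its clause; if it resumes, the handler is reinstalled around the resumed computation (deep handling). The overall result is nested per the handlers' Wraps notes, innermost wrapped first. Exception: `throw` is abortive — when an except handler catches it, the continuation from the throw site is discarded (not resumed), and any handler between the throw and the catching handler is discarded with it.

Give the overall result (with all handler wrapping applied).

Evaluation trace:
throw(3) @ H1 caught ⇒ 26
H2 returns 26
= 26

Answer: 26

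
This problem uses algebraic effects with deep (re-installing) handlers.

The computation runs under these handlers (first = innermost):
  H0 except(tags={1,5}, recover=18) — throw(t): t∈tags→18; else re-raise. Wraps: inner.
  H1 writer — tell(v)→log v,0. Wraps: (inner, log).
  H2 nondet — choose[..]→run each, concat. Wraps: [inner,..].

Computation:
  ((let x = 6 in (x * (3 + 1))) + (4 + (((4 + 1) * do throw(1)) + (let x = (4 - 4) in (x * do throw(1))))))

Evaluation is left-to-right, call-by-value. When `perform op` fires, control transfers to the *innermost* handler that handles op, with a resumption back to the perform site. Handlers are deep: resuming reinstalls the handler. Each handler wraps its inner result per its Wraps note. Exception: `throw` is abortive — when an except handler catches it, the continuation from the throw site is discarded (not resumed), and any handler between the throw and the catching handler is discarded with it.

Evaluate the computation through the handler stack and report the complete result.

Answer: [(18, ())]

Step-by-step:
throw(1) @ H0 caught ⇒ 18
H1 returns (18, ())
H2 returns [(18, ())]
= [(18, ())]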